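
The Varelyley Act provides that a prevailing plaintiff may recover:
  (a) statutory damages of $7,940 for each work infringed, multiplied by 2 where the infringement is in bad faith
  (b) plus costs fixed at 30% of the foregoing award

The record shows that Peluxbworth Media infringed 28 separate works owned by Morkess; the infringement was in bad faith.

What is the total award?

$578,032

Statutory damages: 28 × $7,940 = $222,320
Doubled: 2 × $222,320 = $444,640
Costs: 30% of $444,640 = $133,392
Award plus costs: $444,640 + $133,392 = $578,032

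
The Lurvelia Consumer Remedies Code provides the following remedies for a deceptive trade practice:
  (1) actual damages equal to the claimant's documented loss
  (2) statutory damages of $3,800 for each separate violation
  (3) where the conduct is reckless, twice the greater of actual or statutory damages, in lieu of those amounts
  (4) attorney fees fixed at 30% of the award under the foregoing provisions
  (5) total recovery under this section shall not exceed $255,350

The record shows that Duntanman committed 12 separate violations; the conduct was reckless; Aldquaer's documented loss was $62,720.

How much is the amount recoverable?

$163,072

Statutory damages: 12 × $3,800 = $45,600
Greater of actual damages ($62,720) or statutory damages ($45,600): $62,720
Doubled: 2 × $62,720 = $125,440
Attorney fees: 30% of $125,440 = $37,632
Total before cap: $125,440 + $37,632 = $163,072
Cap at $255,350: $163,072 is within the cap, no reduction.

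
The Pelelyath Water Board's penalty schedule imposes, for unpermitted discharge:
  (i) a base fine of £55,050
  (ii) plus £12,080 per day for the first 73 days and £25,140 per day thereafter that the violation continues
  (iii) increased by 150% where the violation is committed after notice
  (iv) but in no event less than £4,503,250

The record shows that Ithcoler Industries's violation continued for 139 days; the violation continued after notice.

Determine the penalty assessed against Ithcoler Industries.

First 73 days: 73 × £12,080 = £881,840
Remaining days: (139 − 73) × £25,140 = £1,659,240
Per-day component: £881,840 + £1,659,240 = £2,541,080
Base plus per-day: £55,050 + £2,541,080 = £2,596,130
Enhancement: 150% of £2,596,130 = £3,894,195
Enhanced fine: £2,596,130 + £3,894,195 = £6,490,325
Minimum £4,503,250: £6,490,325 meets the minimum, no increase.

£6,490,325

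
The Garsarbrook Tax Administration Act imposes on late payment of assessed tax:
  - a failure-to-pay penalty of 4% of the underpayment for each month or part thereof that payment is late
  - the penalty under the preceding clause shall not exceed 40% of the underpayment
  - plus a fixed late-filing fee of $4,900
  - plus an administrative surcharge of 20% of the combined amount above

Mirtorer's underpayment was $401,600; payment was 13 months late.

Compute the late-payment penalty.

Accrued rate: 4% × 13 = 52%, capped at 40% → 40%
Failure-to-pay penalty: 40% of $401,600 = $160,640
Penalty before surcharge: $160,640 + $4,900 = $165,540
Administrative surcharge: 20% of $165,540 = $33,108
Total penalty: $165,540 + $33,108 = $198,648

$198,648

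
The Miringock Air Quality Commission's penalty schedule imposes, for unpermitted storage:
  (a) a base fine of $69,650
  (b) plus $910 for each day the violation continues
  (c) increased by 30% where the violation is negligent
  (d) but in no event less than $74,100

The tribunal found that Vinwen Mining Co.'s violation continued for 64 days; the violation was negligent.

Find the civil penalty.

Per-day component: 64 × $910 = $58,240
Base plus per-day: $69,650 + $58,240 = $127,890
Enhancement: 30% of $127,890 = $38,367
Enhanced fine: $127,890 + $38,367 = $166,257
Minimum $74,100: $166,257 meets the minimum, no increase.

$166,257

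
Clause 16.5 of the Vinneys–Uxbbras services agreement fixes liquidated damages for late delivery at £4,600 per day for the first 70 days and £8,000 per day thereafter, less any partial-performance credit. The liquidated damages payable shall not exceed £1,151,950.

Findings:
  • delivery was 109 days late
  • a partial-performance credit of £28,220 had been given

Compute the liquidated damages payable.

First 70 days: 70 × £4,600 = £322,000
Remaining days: (109 − 70) × £8,000 = £312,000
Accrued per-day damages: £322,000 + £312,000 = £634,000
Less partial-performance credit: £634,000 − £28,220 = £605,780
Cap at £1,151,950: £605,780 is within the cap, no reduction.

Liquidated damages: £605,780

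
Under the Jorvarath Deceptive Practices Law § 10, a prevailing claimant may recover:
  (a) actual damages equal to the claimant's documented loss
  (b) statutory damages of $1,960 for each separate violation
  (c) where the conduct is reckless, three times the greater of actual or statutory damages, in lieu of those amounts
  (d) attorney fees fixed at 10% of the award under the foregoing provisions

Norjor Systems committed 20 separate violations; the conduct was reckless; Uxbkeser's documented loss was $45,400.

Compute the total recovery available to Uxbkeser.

$149,820

Statutory damages: 20 × $1,960 = $39,200
Greater of actual damages ($45,400) or statutory damages ($39,200): $45,400
Trebled: 3 × $45,400 = $136,200
Attorney fees: 10% of $136,200 = $13,620
Total recovery: $136,200 + $13,620 = $149,820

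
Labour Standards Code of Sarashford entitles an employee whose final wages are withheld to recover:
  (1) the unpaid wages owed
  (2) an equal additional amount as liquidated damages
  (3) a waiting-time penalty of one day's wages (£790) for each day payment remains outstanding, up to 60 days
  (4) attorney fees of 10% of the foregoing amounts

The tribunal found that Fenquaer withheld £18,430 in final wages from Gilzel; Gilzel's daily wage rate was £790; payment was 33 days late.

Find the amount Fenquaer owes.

Liquidated damages (equal amount): £18,430
Penalty days: min(33, 60) = 33
Waiting-time penalty: 33 × £790 = £26,070
Subtotal: £18,430 + £18,430 + £26,070 = £62,930
Attorney fees: 10% of £62,930 = £6,293
Total award: £62,930 + £6,293 = £69,223

£69,223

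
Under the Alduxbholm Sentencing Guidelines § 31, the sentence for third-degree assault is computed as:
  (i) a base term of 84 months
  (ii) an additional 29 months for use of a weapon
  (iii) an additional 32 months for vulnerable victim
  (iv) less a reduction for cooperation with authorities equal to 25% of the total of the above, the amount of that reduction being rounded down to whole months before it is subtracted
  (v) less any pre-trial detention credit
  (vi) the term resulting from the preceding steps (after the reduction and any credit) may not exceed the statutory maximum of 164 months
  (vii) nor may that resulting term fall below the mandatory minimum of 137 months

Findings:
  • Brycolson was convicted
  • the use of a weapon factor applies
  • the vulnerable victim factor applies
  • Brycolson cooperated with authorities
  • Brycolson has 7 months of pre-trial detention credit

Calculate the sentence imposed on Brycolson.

Use of a weapon enhancement: +29 months
Vulnerable victim enhancement: +32 months
Adjusted term: 84 months + 29 months + 32 months = 145 months
Cooperation with authorities reduction: 25% of 145 months = 36 months (rounded down)
After reduction: 145 − 36 = 109 months
Less pre-trial detention credit: 109 months − 7 months = 102 months
Cap at 164 months: 102 months is within the cap, no reduction.
Minimum 137 months: 102 months is below the minimum → 137 months

137 months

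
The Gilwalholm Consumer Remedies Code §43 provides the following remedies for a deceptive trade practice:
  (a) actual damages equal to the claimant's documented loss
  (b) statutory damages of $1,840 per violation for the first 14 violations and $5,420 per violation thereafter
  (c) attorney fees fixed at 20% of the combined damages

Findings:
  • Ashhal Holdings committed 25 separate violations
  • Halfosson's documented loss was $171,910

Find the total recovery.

$308,748

First 14 violations: 14 × $1,840 = $25,760
Remaining violations: (25 − 14) × $5,420 = $59,620
Statutory damages: $25,760 + $59,620 = $85,380
Combined damages: $171,910 + $85,380 = $257,290
Attorney fees: 20% of $257,290 = $51,458
Total recovery: $257,290 + $51,458 = $308,748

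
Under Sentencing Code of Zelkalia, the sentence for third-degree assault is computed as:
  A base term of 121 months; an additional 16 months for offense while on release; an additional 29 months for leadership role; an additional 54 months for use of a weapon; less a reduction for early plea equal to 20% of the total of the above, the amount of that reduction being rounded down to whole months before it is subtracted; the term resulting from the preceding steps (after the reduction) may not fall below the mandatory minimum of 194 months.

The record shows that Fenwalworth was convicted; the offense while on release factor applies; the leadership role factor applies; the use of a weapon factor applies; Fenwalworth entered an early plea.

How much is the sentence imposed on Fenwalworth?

Offense while on release enhancement: +16 months
Leadership role enhancement: +29 months
Use of a weapon enhancement: +54 months
Adjusted term: 121 months + 16 months + 29 months + 54 months = 220 months
Early plea reduction: 20% of 220 months = 44 months (rounded down)
After reduction: 220 − 44 = 176 months
Minimum 194 months: 176 months is below the minimum → 194 months

194 months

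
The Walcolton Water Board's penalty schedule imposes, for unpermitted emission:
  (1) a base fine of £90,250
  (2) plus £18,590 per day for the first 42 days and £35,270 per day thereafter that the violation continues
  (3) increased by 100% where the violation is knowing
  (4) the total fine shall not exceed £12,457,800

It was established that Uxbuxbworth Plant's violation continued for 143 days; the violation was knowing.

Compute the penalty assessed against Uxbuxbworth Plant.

First 42 days: 42 × £18,590 = £780,780
Remaining days: (143 − 42) × £35,270 = £3,562,270
Per-day component: £780,780 + £3,562,270 = £4,343,050
Base plus per-day: £90,250 + £4,343,050 = £4,433,300
Enhancement: 100% of £4,433,300 = £4,433,300
Enhanced fine: £4,433,300 + £4,433,300 = £8,866,600
Cap at £12,457,800: £8,866,600 is within the cap, no reduction.

£8,866,600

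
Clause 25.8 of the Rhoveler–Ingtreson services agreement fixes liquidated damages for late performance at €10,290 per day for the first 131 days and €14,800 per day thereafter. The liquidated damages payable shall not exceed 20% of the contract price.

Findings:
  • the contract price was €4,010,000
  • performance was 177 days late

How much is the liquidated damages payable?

€802,000

First 131 days: 131 × €10,290 = €1,347,990
Remaining days: (177 − 131) × €14,800 = €680,800
Accrued per-day damages: €1,347,990 + €680,800 = €2,028,790
Cap: 20% of €4,010,000 = €802,000
Cap at €802,000: €2,028,790 exceeds the cap → €802,000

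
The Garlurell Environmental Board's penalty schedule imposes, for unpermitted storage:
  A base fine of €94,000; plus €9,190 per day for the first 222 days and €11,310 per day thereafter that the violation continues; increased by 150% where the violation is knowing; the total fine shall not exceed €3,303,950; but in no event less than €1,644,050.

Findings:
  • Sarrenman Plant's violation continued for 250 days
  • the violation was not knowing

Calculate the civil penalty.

€2,450,860

First 222 days: 222 × €9,190 = €2,040,180
Remaining days: (250 − 222) × €11,310 = €316,680
Per-day component: €2,040,180 + €316,680 = €2,356,860
Base plus per-day: €94,000 + €2,356,860 = €2,450,860
The violation was not knowing: no 150% increase.
Cap at €3,303,950: €2,450,860 is within the cap, no reduction.
Minimum €1,644,050: €2,450,860 meets the minimum, no increase.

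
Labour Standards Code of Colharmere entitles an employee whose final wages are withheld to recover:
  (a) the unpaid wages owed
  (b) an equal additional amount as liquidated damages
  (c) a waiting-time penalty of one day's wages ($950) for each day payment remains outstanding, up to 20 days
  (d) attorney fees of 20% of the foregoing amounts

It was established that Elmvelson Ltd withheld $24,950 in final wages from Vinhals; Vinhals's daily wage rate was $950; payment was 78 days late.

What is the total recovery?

Liquidated damages (equal amount): $24,950
Penalty days: min(78, 20) = 20
Waiting-time penalty: 20 × $950 = $19,000
Subtotal: $24,950 + $24,950 + $19,000 = $68,900
Attorney fees: 20% of $68,900 = $13,780
Total award: $68,900 + $13,780 = $82,680

$82,680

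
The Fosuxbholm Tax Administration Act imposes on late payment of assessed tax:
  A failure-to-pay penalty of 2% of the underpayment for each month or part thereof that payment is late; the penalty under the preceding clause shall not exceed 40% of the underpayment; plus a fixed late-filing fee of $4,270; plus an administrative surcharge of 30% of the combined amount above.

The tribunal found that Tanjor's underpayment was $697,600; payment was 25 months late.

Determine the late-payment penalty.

Accrued rate: 2% × 25 = 50%, capped at 40% → 40%
Failure-to-pay penalty: 40% of $697,600 = $279,040
Penalty before surcharge: $279,040 + $4,270 = $283,310
Administrative surcharge: 30% of $283,310 = $84,993
Total penalty: $283,310 + $84,993 = $368,303

Penalty: $368,303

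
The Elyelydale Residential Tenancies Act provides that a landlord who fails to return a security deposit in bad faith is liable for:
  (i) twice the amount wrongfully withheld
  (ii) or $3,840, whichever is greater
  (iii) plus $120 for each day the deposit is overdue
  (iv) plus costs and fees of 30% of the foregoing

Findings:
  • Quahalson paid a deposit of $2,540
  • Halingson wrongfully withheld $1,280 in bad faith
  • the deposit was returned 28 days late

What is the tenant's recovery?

$9,360

Doubled: 2 × $1,280 = $2,560
Minimum $3,840: $2,560 is below the minimum → $3,840
Late-return penalty: 28 × $120 = $3,360
Damages plus late penalty: $3,840 + $3,360 = $7,200
Costs and fees: 30% of $7,200 = $2,160
Total recovery: $7,200 + $2,160 = $9,360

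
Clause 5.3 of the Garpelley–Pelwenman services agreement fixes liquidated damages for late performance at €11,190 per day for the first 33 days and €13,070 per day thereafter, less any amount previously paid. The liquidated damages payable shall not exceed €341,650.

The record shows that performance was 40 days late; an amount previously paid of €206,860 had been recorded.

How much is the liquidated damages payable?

First 33 days: 33 × €11,190 = €369,270
Remaining days: (40 − 33) × €13,070 = €91,490
Accrued per-day damages: €369,270 + €91,490 = €460,760
Less amount previously paid: €460,760 − €206,860 = €253,900
Cap at €341,650: €253,900 is within the cap, no reduction.

€253,900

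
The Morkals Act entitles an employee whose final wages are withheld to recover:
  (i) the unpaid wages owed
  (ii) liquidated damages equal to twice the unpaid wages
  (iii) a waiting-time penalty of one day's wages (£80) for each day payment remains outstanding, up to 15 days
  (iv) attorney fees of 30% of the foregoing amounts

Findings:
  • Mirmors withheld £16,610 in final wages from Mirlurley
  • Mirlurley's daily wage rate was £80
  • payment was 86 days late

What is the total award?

£66,339

Doubled: 2 × £16,610 = £33,220
Penalty days: min(86, 15) = 15
Waiting-time penalty: 15 × £80 = £1,200
Subtotal: £16,610 + £33,220 + £1,200 = £51,030
Attorney fees: 30% of £51,030 = £15,309
Total award: £51,030 + £15,309 = £66,339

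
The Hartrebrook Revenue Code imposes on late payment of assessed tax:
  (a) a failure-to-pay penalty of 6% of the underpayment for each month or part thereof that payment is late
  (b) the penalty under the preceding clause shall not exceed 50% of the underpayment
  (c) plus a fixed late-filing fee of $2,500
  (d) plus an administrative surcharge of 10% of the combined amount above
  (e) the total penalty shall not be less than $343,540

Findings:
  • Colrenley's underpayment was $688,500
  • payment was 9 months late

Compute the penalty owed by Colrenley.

Accrued rate: 6% × 9 = 54%, capped at 50% → 50%
Failure-to-pay penalty: 50% of $688,500 = $344,250
Penalty before surcharge: $344,250 + $2,500 = $346,750
Administrative surcharge: 10% of $346,750 = $34,675
Total penalty: $346,750 + $34,675 = $381,425
Minimum $343,540: $381,425 meets the minimum, no increase.

$381,425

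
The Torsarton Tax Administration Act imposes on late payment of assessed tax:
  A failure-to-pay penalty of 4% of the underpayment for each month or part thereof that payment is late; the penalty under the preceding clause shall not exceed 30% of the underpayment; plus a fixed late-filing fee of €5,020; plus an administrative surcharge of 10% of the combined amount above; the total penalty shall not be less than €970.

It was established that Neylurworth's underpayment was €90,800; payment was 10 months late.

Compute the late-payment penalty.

€35,486

Accrued rate: 4% × 10 = 40%, capped at 30% → 30%
Failure-to-pay penalty: 30% of €90,800 = €27,240
Penalty before surcharge: €27,240 + €5,020 = €32,260
Administrative surcharge: 10% of €32,260 = €3,226
Total penalty: €32,260 + €3,226 = €35,486
Minimum €970: €35,486 meets the minimum, no increase.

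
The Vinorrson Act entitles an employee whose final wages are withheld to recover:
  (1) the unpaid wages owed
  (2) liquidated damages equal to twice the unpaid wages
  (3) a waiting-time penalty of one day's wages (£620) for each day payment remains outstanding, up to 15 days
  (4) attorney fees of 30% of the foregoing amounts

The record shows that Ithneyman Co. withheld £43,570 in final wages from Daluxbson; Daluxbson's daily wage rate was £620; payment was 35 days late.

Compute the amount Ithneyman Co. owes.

Doubled: 2 × £43,570 = £87,140
Penalty days: min(35, 15) = 15
Waiting-time penalty: 15 × £620 = £9,300
Subtotal: £43,570 + £87,140 + £9,300 = £140,010
Attorney fees: 30% of £140,010 = £42,003
Total award: £140,010 + £42,003 = £182,013

Total award: £182,013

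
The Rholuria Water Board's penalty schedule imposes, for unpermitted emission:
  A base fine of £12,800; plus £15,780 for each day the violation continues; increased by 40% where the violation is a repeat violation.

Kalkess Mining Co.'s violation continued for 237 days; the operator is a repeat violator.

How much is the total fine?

£5,253,724

Per-day component: 237 × £15,780 = £3,739,860
Base plus per-day: £12,800 + £3,739,860 = £3,752,660
Enhancement: 40% of £3,752,660 = £1,501,064
Enhanced fine: £3,752,660 + £1,501,064 = £5,253,724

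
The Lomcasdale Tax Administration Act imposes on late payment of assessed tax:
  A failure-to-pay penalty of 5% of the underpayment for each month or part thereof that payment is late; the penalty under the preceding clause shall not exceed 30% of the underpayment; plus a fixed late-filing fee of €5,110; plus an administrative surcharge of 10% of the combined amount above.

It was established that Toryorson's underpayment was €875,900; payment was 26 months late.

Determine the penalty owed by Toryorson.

Accrued rate: 5% × 26 = 130%, capped at 30% → 30%
Failure-to-pay penalty: 30% of €875,900 = €262,770
Penalty before surcharge: €262,770 + €5,110 = €267,880
Administrative surcharge: 10% of €267,880 = €26,788
Total penalty: €267,880 + €26,788 = €294,668

€294,668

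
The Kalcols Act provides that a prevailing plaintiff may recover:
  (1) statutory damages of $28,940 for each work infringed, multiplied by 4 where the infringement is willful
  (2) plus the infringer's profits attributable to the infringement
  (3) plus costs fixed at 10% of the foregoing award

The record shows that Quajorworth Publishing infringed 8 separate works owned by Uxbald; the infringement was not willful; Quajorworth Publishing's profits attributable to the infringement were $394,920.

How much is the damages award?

Statutory damages: 8 × $28,940 = $231,520
Infringement not willful: no ×4 enhancement.
Combined award: $231,520 + $394,920 = $626,440
Costs: 10% of $626,440 = $62,644
Award plus costs: $626,440 + $62,644 = $689,084

Award: $689,084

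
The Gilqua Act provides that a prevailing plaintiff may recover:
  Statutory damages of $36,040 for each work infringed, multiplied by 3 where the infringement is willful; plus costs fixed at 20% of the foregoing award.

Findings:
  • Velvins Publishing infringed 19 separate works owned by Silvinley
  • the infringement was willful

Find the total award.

Award: $2,465,136

Statutory damages: 19 × $36,040 = $684,760
Trebled: 3 × $684,760 = $2,054,280
Costs: 20% of $2,054,280 = $410,856
Award plus costs: $2,054,280 + $410,856 = $2,465,136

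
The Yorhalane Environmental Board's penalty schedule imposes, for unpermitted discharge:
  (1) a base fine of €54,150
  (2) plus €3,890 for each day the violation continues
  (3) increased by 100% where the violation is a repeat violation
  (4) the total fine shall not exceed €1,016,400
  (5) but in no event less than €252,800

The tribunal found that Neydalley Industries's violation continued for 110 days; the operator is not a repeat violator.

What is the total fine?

Per-day component: 110 × €3,890 = €427,900
Base plus per-day: €54,150 + €427,900 = €482,050
The operator is not a repeat violator: no 100% increase.
Cap at €1,016,400: €482,050 is within the cap, no reduction.
Minimum €252,800: €482,050 meets the minimum, no increase.

Civil penalty: €482,050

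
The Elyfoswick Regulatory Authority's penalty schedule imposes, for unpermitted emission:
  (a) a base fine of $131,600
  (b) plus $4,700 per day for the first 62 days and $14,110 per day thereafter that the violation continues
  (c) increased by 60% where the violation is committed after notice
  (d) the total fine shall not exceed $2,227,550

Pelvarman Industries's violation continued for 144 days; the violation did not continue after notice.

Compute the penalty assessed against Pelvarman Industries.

First 62 days: 62 × $4,700 = $291,400
Remaining days: (144 − 62) × $14,110 = $1,157,020
Per-day component: $291,400 + $1,157,020 = $1,448,420
Base plus per-day: $131,600 + $1,448,420 = $1,580,020
The violation did not continue after notice: no 60% increase.
Cap at $2,227,550: $1,580,020 is within the cap, no reduction.

$1,580,020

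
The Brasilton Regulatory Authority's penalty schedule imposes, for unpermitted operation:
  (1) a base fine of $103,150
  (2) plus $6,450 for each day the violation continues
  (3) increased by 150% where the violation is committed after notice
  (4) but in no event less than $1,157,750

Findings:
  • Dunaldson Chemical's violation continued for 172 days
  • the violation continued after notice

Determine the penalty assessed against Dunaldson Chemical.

$3,031,375

Per-day component: 172 × $6,450 = $1,109,400
Base plus per-day: $103,150 + $1,109,400 = $1,212,550
Enhancement: 150% of $1,212,550 = $1,818,825
Enhanced fine: $1,212,550 + $1,818,825 = $3,031,375
Minimum $1,157,750: $3,031,375 meets the minimum, no increase.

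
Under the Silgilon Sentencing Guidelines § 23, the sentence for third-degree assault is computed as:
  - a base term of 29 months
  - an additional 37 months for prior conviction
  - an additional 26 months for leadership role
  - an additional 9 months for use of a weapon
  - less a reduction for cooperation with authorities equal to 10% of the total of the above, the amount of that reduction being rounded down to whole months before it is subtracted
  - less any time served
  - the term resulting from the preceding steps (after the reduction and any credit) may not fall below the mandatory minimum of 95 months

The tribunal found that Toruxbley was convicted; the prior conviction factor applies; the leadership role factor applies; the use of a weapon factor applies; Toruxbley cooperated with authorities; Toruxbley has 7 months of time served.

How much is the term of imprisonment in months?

Prior conviction enhancement: +37 months
Leadership role enhancement: +26 months
Use of a weapon enhancement: +9 months
Adjusted term: 29 months + 37 months + 26 months + 9 months = 101 months
Cooperation with authorities reduction: 10% of 101 months = 10 months (rounded down)
After reduction: 101 − 10 = 91 months
Less time served: 91 months − 7 months = 84 months
Minimum 95 months: 84 months is below the minimum → 95 months

Sentence: 95 months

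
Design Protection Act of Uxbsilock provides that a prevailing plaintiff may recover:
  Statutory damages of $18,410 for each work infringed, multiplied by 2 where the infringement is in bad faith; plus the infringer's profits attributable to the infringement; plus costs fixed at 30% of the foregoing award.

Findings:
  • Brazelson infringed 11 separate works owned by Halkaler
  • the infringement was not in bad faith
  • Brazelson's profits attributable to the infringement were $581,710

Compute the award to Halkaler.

$1,019,486

Statutory damages: 11 × $18,410 = $202,510
Infringement not in bad faith: no ×2 enhancement.
Combined award: $202,510 + $581,710 = $784,220
Costs: 30% of $784,220 = $235,266
Award plus costs: $784,220 + $235,266 = $1,019,486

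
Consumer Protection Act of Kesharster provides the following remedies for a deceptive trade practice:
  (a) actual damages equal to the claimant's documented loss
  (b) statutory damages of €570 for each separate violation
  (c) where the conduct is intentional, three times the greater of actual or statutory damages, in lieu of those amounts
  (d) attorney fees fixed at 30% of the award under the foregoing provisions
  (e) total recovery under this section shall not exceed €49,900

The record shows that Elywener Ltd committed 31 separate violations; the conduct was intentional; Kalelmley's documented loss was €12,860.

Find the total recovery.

Total recovery: €49,900

Statutory damages: 31 × €570 = €17,670
Greater of actual damages (€12,860) or statutory damages (€17,670): €17,670
Trebled: 3 × €17,670 = €53,010
Attorney fees: 30% of €53,010 = €15,903
Total before cap: €53,010 + €15,903 = €68,913
Cap at €49,900: €68,913 exceeds the cap → €49,900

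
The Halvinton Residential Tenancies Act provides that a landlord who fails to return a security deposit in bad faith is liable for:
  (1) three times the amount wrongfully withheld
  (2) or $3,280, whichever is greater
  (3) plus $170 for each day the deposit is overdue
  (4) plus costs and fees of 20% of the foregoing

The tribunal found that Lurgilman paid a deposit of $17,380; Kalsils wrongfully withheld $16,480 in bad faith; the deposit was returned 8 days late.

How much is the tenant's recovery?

Trebled: 3 × $16,480 = $49,440
Minimum $3,280: $49,440 meets the minimum, no increase.
Late-return penalty: 8 × $170 = $1,360
Damages plus late penalty: $49,440 + $1,360 = $50,800
Costs and fees: 20% of $50,800 = $10,160
Total recovery: $50,800 + $10,160 = $60,960

$60,960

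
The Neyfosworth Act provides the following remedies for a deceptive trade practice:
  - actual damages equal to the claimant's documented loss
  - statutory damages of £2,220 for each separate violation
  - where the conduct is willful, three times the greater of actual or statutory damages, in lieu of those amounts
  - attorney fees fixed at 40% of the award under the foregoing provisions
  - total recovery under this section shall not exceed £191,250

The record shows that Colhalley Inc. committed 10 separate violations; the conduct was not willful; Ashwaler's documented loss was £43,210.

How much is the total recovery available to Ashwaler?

£91,574

Statutory damages: 10 × £2,220 = £22,200
Conduct not willful: the in-lieu enhancement does not apply.
Actual plus statutory damages: £43,210 + £22,200 = £65,410
Attorney fees: 40% of £65,410 = £26,164
Total before cap: £65,410 + £26,164 = £91,574
Cap at £191,250: £91,574 is within the cap, no reduction.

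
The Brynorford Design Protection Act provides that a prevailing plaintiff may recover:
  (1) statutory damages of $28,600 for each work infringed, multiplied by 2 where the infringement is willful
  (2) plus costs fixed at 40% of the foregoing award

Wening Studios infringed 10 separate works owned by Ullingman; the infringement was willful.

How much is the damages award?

$800,800

Statutory damages: 10 × $28,600 = $286,000
Doubled: 2 × $286,000 = $572,000
Costs: 40% of $572,000 = $228,800
Award plus costs: $572,000 + $228,800 = $800,800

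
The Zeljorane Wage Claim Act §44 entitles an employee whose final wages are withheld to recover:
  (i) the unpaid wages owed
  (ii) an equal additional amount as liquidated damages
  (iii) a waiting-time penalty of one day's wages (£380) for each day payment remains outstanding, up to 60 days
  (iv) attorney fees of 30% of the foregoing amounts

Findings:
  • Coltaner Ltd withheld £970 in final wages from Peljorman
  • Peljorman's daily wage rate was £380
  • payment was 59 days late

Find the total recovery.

Liquidated damages (equal amount): £970
Penalty days: min(59, 60) = 59
Waiting-time penalty: 59 × £380 = £22,420
Subtotal: £970 + £970 + £22,420 = £24,360
Attorney fees: 30% of £24,360 = £7,308
Total award: £24,360 + £7,308 = £31,668

£31,668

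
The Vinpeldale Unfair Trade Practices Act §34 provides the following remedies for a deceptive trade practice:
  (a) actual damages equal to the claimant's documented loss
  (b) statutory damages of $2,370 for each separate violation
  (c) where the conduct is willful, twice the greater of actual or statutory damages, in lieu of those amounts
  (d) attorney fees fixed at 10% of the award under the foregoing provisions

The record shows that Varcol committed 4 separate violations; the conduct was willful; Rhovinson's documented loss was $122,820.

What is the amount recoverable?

$270,204

Statutory damages: 4 × $2,370 = $9,480
Greater of actual damages ($122,820) or statutory damages ($9,480): $122,820
Doubled: 2 × $122,820 = $245,640
Attorney fees: 10% of $245,640 = $24,564
Total recovery: $245,640 + $24,564 = $270,204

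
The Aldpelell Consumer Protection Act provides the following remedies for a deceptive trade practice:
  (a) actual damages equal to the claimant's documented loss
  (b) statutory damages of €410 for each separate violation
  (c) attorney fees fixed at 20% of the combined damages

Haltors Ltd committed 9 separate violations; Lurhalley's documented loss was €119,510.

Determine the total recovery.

Statutory damages: 9 × €410 = €3,690
Combined damages: €119,510 + €3,690 = €123,200
Attorney fees: 20% of €123,200 = €24,640
Total recovery: €123,200 + €24,640 = €147,840

€147,840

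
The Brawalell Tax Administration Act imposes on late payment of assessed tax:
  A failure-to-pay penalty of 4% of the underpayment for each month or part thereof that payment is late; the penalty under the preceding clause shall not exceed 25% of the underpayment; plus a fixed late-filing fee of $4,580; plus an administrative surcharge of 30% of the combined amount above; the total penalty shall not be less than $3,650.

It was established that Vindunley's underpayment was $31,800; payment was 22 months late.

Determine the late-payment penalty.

$16,289

Accrued rate: 4% × 22 = 88%, capped at 25% → 25%
Failure-to-pay penalty: 25% of $31,800 = $7,950
Penalty before surcharge: $7,950 + $4,580 = $12,530
Administrative surcharge: 30% of $12,530 = $3,759
Total penalty: $12,530 + $3,759 = $16,289
Minimum $3,650: $16,289 meets the minimum, no increase.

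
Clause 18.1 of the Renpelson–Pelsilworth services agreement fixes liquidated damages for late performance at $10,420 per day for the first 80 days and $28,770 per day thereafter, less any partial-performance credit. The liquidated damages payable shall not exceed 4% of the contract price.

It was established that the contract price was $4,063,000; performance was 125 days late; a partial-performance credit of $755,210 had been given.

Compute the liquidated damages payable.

$162,520

First 80 days: 80 × $10,420 = $833,600
Remaining days: (125 − 80) × $28,770 = $1,294,650
Accrued per-day damages: $833,600 + $1,294,650 = $2,128,250
Less partial-performance credit: $2,128,250 − $755,210 = $1,373,040
Cap: 4% of $4,063,000 = $162,520
Cap at $162,520: $1,373,040 exceeds the cap → $162,520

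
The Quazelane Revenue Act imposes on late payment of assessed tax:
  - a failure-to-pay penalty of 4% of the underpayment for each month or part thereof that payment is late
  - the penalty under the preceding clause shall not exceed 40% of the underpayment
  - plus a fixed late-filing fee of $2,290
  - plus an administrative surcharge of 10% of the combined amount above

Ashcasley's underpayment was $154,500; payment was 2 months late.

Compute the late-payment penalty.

Accrued rate: 4% × 2 = 8%, capped at 40% → 8%
Failure-to-pay penalty: 8% of $154,500 = $12,360
Penalty before surcharge: $12,360 + $2,290 = $14,650
Administrative surcharge: 10% of $14,650 = $1,465
Total penalty: $14,650 + $1,465 = $16,115

$16,115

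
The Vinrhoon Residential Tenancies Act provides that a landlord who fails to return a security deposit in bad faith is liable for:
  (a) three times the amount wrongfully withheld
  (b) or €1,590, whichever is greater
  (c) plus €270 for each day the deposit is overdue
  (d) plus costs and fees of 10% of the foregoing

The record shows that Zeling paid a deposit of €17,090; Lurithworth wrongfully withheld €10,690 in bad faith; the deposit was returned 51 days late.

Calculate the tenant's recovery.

Trebled: 3 × €10,690 = €32,070
Minimum €1,590: €32,070 meets the minimum, no increase.
Late-return penalty: 51 × €270 = €13,770
Damages plus late penalty: €32,070 + €13,770 = €45,840
Costs and fees: 10% of €45,840 = €4,584
Total recovery: €45,840 + €4,584 = €50,424

€50,424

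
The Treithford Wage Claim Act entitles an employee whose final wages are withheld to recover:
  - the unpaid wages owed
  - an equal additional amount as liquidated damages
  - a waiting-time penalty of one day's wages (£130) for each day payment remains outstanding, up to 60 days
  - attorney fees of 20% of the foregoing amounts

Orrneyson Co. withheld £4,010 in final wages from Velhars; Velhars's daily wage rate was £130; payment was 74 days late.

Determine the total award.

Liquidated damages (equal amount): £4,010
Penalty days: min(74, 60) = 60
Waiting-time penalty: 60 × £130 = £7,800
Subtotal: £4,010 + £4,010 + £7,800 = £15,820
Attorney fees: 20% of £15,820 = £3,164
Total award: £15,820 + £3,164 = £18,984

£18,984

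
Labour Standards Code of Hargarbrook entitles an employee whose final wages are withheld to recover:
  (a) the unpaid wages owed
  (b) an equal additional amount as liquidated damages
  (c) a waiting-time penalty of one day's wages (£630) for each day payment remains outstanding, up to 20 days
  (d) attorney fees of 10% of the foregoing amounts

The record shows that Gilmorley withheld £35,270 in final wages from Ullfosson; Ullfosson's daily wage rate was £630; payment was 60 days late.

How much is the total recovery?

Liquidated damages (equal amount): £35,270
Penalty days: min(60, 20) = 20
Waiting-time penalty: 20 × £630 = £12,600
Subtotal: £35,270 + £35,270 + £12,600 = £83,140
Attorney fees: 10% of £83,140 = £8,314
Total award: £83,140 + £8,314 = £91,454

£91,454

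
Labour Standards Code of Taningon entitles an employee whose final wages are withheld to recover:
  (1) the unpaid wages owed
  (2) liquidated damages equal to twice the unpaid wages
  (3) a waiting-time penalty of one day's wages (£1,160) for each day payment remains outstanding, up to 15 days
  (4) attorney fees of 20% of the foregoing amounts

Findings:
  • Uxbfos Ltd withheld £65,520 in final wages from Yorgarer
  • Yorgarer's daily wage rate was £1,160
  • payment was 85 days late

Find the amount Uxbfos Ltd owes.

Doubled: 2 × £65,520 = £131,040
Penalty days: min(85, 15) = 15
Waiting-time penalty: 15 × £1,160 = £17,400
Subtotal: £65,520 + £131,040 + £17,400 = £213,960
Attorney fees: 20% of £213,960 = £42,792
Total award: £213,960 + £42,792 = £256,752

£256,752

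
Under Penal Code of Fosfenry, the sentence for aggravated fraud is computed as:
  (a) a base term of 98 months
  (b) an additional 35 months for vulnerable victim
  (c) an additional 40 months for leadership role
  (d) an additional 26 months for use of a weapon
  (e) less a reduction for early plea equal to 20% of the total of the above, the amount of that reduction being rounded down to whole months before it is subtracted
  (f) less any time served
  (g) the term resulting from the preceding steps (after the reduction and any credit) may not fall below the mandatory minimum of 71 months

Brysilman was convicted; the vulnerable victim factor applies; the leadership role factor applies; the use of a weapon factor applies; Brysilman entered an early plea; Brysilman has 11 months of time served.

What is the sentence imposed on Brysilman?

Vulnerable victim enhancement: +35 months
Leadership role enhancement: +40 months
Use of a weapon enhancement: +26 months
Adjusted term: 98 months + 35 months + 40 months + 26 months = 199 months
Early plea reduction: 20% of 199 months = 39 months (rounded down)
After reduction: 199 − 39 = 160 months
Less time served: 160 months − 11 months = 149 months
Minimum 71 months: 149 months meets the minimum, no increase.

149 months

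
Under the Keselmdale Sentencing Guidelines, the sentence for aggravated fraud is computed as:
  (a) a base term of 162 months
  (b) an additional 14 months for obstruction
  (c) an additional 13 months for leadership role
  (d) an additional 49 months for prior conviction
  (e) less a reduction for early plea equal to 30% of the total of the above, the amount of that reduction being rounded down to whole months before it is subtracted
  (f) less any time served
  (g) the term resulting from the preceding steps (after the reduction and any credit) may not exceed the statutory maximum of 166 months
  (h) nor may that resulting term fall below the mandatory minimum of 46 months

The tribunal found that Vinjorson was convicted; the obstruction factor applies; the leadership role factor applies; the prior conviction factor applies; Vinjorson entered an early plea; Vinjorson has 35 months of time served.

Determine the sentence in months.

Obstruction enhancement: +14 months
Leadership role enhancement: +13 months
Prior conviction enhancement: +49 months
Adjusted term: 162 months + 14 months + 13 months + 49 months = 238 months
Early plea reduction: 30% of 238 months = 71 months (rounded down)
After reduction: 238 − 71 = 167 months
Less time served: 167 months − 35 months = 132 months
Cap at 166 months: 132 months is within the cap, no reduction.
Minimum 46 months: 132 months meets the minimum, no increase.

Sentence: 132 months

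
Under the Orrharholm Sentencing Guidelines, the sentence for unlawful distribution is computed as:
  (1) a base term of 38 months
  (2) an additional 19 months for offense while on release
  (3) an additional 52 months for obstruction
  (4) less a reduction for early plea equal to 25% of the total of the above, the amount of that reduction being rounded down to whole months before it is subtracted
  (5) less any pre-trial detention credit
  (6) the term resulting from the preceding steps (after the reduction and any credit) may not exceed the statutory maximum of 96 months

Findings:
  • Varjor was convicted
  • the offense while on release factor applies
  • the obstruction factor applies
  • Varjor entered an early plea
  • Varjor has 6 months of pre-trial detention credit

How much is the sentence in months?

Offense while on release enhancement: +19 months
Obstruction enhancement: +52 months
Adjusted term: 38 months + 19 months + 52 months = 109 months
Early plea reduction: 25% of 109 months = 27 months (rounded down)
After reduction: 109 − 27 = 82 months
Less pre-trial detention credit: 82 months − 6 months = 76 months
Cap at 96 months: 76 months is within the cap, no reduction.

76 months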